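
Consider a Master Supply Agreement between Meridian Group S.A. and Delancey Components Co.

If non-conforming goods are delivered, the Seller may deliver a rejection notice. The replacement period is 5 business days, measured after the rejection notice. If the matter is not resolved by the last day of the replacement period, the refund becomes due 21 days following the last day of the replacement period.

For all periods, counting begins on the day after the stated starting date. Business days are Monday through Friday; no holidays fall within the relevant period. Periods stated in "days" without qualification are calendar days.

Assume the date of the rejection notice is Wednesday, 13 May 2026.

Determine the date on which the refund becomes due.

From Wednesday, 13 May 2026, 5 business days (May 14, May 15, May 18, May 19, May 20, skipping weekends) brings us to Wednesday, 20 May 2026, which is the last day of the replacement period.
The date on which the refund becomes due: 21 calendar days after 20 May 2026 is 10 June 2026.

10 June 2026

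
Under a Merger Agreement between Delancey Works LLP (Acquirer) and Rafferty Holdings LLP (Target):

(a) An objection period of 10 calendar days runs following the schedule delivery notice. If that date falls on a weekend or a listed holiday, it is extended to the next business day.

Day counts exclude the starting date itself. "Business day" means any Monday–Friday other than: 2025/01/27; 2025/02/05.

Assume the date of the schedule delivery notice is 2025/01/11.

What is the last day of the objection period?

2025/01/21

The last day of the objection period: 10 calendar days after 2025/01/11 is 2025/01/21. 2025/01/21 is a Tuesday and is not a listed holiday, so no roll-forward applies.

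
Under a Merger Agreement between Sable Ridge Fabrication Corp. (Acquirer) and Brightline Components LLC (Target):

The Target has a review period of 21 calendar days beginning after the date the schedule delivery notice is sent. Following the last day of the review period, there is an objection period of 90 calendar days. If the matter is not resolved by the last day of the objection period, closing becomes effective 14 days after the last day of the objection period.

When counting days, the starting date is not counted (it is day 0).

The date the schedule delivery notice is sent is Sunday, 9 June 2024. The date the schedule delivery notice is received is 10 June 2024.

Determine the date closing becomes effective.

Adding 21 calendar days to 9 June 2024 gives 30 June 2024, which is the last day of the review period.
The last day of the objection period: 30 June 2024 + 90 days = 28 September 2024.
Adding 14 calendar days to 28 September 2024 gives 12 October 2024, which is the date closing becomes effective.

12 October 2024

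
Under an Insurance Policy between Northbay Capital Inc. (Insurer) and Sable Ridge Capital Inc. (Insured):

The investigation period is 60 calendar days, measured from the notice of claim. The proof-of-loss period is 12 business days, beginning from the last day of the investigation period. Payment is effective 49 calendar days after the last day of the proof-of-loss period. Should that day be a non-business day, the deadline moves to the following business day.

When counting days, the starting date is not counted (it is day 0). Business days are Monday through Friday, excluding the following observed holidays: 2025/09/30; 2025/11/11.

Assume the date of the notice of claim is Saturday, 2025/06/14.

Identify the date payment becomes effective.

2025/10/17

The last day of the investigation period: 2025/06/14 + 60 days = 2025/08/13.
The last day of the proof-of-loss period: 12 business days after Wednesday, 2025/08/13, skipping weekends — Aug 14, Aug 15, Aug 18, Aug 19, …, Aug 27, Aug 28, Aug 29 — lands on Friday, 2025/08/29.
The date payment becomes effective: 49 calendar days after 2025/08/29 is 2025/10/17. 2025/10/17 is a Friday and is not a listed holiday, so no roll-forward applies.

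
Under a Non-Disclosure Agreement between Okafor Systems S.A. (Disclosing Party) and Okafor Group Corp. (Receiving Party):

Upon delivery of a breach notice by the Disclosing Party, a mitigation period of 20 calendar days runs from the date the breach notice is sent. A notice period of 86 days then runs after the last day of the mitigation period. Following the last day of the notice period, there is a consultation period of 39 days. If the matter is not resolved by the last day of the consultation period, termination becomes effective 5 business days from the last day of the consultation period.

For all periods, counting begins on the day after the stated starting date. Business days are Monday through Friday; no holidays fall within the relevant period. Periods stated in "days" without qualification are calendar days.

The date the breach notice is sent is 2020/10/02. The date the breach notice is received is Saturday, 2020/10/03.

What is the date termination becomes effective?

The last day of the mitigation period: 20 calendar days after 2020/10/02 is 2020/10/22.
Adding 86 calendar days to 2020/10/22 gives 2021/01/16, which is the last day of the notice period.
The last day of the consultation period: 39 calendar days after 2021/01/16 is 2021/02/24.
From Wednesday, 2021/02/24, 5 business days (Feb 25, Feb 26, Mar 1, Mar 2, Mar 3, skipping weekends) brings us to Wednesday, 2021/03/03, which is the date termination becomes effective.

2021/03/03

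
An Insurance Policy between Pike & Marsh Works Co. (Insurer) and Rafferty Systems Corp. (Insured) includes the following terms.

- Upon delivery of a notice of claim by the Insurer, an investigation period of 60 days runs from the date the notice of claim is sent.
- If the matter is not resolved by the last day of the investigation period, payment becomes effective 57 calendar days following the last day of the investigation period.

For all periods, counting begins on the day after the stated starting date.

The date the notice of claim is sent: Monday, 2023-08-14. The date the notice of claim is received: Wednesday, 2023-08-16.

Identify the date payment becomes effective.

2023-12-09

The last day of the investigation period: 60 calendar days after 2023-08-14 is 2023-10-13.
Adding 57 calendar days to 2023-10-13 gives 2023-12-09, which is the date payment becomes effective.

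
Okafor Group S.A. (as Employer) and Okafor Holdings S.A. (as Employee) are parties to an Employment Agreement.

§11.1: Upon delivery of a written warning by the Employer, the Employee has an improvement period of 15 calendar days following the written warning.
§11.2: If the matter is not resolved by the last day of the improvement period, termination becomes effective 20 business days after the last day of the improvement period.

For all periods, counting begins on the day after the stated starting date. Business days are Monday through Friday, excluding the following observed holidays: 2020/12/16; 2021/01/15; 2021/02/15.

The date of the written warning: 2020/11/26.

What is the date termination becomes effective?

Adding 15 calendar days to 2020/11/26 gives 2020/12/11, which is the last day of the improvement period.
The date termination becomes effective: 20 business days after Friday, 2020/12/11, skipping weekends and the listed holiday on Dec 16 — Dec 14, Dec 15, Dec 17, Dec 18, …, Jan 7, Jan 8, Jan 11 — lands on Monday, 2021/01/11.

2021/01/11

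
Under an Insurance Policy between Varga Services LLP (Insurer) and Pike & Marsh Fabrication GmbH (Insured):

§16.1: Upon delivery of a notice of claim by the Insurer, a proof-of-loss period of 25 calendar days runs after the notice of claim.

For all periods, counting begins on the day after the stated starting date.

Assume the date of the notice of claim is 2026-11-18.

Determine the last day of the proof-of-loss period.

The last day of the proof-of-loss period: 2026-11-18 + 25 days = 2026-12-13.

2026-12-13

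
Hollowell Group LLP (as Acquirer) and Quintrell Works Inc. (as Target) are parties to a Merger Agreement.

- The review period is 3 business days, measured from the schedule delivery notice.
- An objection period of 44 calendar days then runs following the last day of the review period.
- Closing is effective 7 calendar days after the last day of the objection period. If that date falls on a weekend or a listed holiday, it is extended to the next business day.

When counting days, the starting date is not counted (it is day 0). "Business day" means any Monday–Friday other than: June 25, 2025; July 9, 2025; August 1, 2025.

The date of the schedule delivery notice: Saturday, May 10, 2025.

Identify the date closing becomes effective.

The last day of the review period: counting 3 business days from Saturday, May 10, 2025 (May 12, May 13, May 14, skipping weekends) reaches Wednesday, May 14, 2025.
The last day of the objection period: 44 calendar days after May 14, 2025 is June 27, 2025.
The date closing becomes effective: 7 calendar days after June 27, 2025 is July 4, 2025. July 4, 2025 is a Friday and is not a listed holiday, so no roll-forward applies.

July 4, 2025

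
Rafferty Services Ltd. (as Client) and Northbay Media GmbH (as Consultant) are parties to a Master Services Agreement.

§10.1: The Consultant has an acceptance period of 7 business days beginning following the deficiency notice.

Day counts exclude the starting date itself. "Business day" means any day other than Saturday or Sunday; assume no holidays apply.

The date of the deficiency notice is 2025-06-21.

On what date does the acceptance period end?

The last day of the acceptance period: 7 business days after Saturday, 2025-06-21, skipping weekends — Jun 23, Jun 24, Jun 25, Jun 26, Jun 27, Jun 30, Jul 1 — lands on Tuesday, 2025-07-01.

2025-07-01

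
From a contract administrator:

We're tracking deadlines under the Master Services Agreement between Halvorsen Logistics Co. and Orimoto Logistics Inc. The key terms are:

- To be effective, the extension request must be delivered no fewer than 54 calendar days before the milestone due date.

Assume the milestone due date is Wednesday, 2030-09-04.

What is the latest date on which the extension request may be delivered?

Counting back 54 calendar days from 2030-09-04 gives 2030-07-12.

2030-07-12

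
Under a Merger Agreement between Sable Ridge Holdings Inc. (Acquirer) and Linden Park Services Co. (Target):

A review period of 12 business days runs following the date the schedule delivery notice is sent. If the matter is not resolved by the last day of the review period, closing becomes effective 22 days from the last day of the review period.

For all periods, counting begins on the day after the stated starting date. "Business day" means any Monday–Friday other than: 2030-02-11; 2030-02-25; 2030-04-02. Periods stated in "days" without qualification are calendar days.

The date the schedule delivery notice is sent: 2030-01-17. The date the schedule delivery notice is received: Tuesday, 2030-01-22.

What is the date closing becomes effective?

2030-02-26

From Thursday, 2030-01-17, 12 business days (Jan 18, Jan 21, Jan 22, Jan 23, …, Jan 31, Feb 1, Feb 4, skipping weekends) brings us to Monday, 2030-02-04, which is the last day of the review period.
The date closing becomes effective: 2030-02-04 + 22 days = 2030-02-26.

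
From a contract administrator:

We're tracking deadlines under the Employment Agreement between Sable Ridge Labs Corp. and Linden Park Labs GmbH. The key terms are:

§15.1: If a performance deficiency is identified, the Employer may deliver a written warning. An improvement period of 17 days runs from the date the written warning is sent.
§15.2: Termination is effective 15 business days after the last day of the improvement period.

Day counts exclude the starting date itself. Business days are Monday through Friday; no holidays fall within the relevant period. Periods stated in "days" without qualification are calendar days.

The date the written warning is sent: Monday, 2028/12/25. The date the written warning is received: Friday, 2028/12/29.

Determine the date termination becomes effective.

The last day of the improvement period: 17 calendar days after 2028/12/25 is 2029/01/11.
From Thursday, 2029/01/11, 15 business days (Jan 12, Jan 15, Jan 16, Jan 17, …, Jan 30, Jan 31, Feb 1, skipping weekends) brings us to Thursday, 2029/02/01, which is the date termination becomes effective.

2029/02/01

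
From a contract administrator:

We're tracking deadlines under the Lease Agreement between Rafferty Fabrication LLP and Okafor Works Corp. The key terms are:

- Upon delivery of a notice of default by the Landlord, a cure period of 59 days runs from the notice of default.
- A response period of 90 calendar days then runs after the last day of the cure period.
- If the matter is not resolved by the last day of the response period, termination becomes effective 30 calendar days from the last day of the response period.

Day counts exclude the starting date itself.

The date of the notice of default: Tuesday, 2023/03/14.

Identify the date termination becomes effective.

Adding 59 calendar days to 2023/03/14 gives 2023/05/12, which is the last day of the cure period.
The last day of the response period: 90 calendar days after 2023/05/12 is 2023/08/10.
Adding 30 calendar days to 2023/08/10 gives 2023/09/09, which is the date termination becomes effective.

2023/09/09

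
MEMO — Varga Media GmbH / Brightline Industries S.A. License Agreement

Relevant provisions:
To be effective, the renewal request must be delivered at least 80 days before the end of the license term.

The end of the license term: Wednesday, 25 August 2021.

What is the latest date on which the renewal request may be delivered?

6 June 2021

Counting back 80 calendar days from 25 August 2021 gives 6 June 2021.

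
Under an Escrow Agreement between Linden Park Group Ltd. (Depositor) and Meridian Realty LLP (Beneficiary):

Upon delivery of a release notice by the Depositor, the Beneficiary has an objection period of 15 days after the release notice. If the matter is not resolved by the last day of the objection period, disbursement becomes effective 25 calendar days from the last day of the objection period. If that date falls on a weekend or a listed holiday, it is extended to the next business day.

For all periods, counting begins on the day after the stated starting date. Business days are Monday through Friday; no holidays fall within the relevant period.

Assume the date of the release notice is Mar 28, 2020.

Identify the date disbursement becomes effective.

Adding 15 calendar days to Mar 28, 2020 gives Apr 12, 2020, which is the last day of the objection period.
The date disbursement becomes effective: Apr 12, 2020 + 25 days = May 7, 2020. May 7, 2020 is a Thursday, so no roll-forward applies.

May 7, 2020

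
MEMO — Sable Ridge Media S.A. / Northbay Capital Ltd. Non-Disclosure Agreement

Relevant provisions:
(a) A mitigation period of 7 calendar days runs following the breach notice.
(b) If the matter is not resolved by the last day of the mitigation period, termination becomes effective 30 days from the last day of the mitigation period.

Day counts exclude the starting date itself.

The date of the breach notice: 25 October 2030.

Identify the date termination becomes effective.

The last day of the mitigation period: 7 calendar days after 25 October 2030 is 1 November 2030.
Adding 30 calendar days to 1 November 2030 gives 1 December 2030, which is the date termination becomes effective.

1 December 2030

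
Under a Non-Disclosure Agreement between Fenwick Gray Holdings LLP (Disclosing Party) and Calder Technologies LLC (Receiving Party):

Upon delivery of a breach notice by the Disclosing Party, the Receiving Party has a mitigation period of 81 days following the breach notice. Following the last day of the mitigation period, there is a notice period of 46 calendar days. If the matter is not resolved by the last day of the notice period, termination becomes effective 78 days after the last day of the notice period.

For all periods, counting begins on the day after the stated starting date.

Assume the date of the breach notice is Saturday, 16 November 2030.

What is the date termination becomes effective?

9 June 2031

The last day of the mitigation period: 16 November 2030 + 81 days = 5 February 2031.
The last day of the notice period: 46 calendar days after 5 February 2031 is 23 March 2031.
Adding 78 calendar days to 23 March 2031 gives 9 June 2031, which is the date termination becomes effective.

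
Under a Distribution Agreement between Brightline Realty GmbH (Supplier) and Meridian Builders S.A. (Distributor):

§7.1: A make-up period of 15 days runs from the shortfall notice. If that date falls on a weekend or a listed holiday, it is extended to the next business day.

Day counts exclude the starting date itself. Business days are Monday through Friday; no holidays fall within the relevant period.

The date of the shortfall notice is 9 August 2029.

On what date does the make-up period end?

The last day of the make-up period: 15 calendar days after 9 August 2029 is 24 August 2029. 24 August 2029 is a Friday, so no roll-forward applies.

24 August 2029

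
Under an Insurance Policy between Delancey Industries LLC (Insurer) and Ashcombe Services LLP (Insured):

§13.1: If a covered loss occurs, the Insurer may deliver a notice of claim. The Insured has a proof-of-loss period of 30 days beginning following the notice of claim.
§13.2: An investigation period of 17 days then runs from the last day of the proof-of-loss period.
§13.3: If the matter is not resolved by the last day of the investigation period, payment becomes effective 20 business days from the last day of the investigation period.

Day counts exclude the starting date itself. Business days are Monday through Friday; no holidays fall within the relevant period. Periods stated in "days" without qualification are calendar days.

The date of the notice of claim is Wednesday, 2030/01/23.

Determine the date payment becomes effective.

Adding 30 calendar days to 2030/01/23 gives 2030/02/22, which is the last day of the proof-of-loss period.
Adding 17 calendar days to 2030/02/22 gives 2030/03/11, which is the last day of the investigation period.
The date payment becomes effective: 20 business days after Monday, 2030/03/11, skipping weekends — Mar 12, Mar 13, Mar 14, Mar 15, …, Apr 4, Apr 5, Apr 8 — lands on Monday, 2030/04/08.

2030/04/08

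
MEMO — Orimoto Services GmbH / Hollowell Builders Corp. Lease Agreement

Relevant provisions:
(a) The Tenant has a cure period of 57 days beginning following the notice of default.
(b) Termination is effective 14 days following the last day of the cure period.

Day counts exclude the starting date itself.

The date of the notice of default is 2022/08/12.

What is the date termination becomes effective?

2022/10/22

The last day of the cure period: 57 calendar days after 2022/08/12 is 2022/10/08.
Adding 14 calendar days to 2022/10/08 gives 2022/10/22, which is the date termination becomes effective.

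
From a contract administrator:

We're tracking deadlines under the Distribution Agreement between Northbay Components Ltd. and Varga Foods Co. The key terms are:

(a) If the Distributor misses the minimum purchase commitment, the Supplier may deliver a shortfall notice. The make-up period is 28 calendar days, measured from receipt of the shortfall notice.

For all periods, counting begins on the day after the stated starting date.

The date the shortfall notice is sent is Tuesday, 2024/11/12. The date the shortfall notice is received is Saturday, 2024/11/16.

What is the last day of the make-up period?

2024/12/14

The last day of the make-up period: 28 calendar days after 2024/11/16 is 2024/12/14.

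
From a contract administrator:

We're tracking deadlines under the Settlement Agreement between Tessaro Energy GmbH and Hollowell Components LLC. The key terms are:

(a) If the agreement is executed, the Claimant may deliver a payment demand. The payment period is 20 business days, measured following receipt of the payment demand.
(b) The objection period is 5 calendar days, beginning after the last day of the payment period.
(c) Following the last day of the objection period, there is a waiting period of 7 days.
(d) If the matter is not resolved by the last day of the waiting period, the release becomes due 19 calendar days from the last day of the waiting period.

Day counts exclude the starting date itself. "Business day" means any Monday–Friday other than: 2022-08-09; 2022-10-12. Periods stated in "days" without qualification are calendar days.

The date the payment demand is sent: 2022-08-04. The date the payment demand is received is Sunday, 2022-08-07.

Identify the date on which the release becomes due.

2022-10-06

From Sunday, 2022-08-07, 20 business days (Aug 8, Aug 10, Aug 11, Aug 12, …, Sep 1, Sep 2, Sep 5, skipping weekends and the listed holiday on Aug 9) brings us to Monday, 2022-09-05, which is the last day of the payment period.
The last day of the objection period: 2022-09-05 + 5 days = 2022-09-10.
The last day of the waiting period: 2022-09-10 + 7 days = 2022-09-17.
The date on which the release becomes due: 19 calendar days after 2022-09-17 is 2022-10-06.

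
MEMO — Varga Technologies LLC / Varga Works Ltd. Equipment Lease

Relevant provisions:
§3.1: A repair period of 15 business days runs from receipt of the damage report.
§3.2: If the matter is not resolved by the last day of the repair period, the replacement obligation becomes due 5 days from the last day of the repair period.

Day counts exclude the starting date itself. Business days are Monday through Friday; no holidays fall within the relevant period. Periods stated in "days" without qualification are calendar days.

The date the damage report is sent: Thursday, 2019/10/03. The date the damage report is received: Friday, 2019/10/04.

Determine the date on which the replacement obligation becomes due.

The last day of the repair period: 15 business days after Friday, 2019/10/04, skipping weekends — Oct 7, Oct 8, Oct 9, Oct 10, …, Oct 23, Oct 24, Oct 25 — lands on Friday, 2019/10/25.
Adding 5 calendar days to 2019/10/25 gives 2019/10/30, which is the date on which the replacement obligation becomes due.

2019/10/30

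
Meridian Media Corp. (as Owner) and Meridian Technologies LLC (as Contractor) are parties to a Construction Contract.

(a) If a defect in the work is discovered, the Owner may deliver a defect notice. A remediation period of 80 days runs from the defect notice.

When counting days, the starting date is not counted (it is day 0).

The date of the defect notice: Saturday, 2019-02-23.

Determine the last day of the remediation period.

2019-05-14

Adding 80 calendar days to 2019-02-23 gives 2019-05-14, which is the last day of the remediation period.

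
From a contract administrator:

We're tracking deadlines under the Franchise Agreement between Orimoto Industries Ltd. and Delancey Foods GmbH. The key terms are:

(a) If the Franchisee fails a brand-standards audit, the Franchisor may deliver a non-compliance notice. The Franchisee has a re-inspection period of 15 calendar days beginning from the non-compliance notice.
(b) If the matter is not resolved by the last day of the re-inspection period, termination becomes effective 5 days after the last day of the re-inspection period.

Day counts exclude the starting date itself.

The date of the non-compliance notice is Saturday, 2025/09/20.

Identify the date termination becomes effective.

2025/10/10

The last day of the re-inspection period: 2025/09/20 + 15 days = 2025/10/05.
The date termination becomes effective: 5 calendar days after 2025/10/05 is 2025/10/10.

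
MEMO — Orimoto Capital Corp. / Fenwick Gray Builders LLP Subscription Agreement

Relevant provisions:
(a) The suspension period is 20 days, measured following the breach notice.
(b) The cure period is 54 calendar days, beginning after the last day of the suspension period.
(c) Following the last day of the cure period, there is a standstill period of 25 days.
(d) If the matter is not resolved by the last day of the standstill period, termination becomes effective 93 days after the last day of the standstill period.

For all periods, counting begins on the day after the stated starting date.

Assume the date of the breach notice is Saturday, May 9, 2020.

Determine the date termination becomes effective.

The last day of the suspension period: May 9, 2020 + 20 days = May 29, 2020.
The last day of the cure period: 54 calendar days after May 29, 2020 is July 22, 2020.
The last day of the standstill period: 25 calendar days after July 22, 2020 is August 16, 2020.
Adding 93 calendar days to August 16, 2020 gives November 17, 2020, which is the date termination becomes effective.

November 17, 2020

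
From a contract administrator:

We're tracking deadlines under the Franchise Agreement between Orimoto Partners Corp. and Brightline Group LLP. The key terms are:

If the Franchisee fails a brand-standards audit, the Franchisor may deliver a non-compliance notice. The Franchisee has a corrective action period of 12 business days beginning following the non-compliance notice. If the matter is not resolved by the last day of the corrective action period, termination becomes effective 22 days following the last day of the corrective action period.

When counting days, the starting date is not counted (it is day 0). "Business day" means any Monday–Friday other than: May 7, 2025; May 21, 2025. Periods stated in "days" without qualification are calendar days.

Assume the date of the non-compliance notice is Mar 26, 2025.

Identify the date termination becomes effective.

The last day of the corrective action period: 12 business days after Wednesday, Mar 26, 2025, skipping weekends — Mar 27, Mar 28, Mar 31, Apr 1, …, Apr 9, Apr 10, Apr 11 — lands on Friday, Apr 11, 2025.
Adding 22 calendar days to Apr 11, 2025 gives May 3, 2025, which is the date termination becomes effective.

May 3, 2025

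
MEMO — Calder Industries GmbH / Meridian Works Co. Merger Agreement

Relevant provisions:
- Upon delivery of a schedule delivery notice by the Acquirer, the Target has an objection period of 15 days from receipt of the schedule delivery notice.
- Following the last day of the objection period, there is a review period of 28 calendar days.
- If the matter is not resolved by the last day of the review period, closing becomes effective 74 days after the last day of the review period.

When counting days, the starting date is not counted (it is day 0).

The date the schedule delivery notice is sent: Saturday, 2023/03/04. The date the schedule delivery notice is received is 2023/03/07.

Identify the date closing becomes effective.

The last day of the objection period: 15 calendar days after 2023/03/07 is 2023/03/22.
Adding 28 calendar days to 2023/03/22 gives 2023/04/19, which is the last day of the review period.
Adding 74 calendar days to 2023/04/19 gives 2023/07/02, which is the date closing becomes effective.

2023/07/02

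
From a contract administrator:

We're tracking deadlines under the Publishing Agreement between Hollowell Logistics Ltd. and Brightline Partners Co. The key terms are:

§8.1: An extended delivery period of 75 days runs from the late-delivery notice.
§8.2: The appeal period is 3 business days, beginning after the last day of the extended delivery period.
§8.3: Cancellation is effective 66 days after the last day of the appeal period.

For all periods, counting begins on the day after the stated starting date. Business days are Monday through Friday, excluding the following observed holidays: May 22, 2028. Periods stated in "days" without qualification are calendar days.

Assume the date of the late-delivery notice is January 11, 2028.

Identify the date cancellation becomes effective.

The last day of the extended delivery period: 75 calendar days after January 11, 2028 is March 26, 2028.
The last day of the appeal period: counting 3 business days from Sunday, March 26, 2028 (Mar 27, Mar 28, Mar 29, skipping weekends) reaches Wednesday, March 29, 2028.
The date cancellation becomes effective: 66 calendar days after March 29, 2028 is June 3, 2028.

June 3, 2028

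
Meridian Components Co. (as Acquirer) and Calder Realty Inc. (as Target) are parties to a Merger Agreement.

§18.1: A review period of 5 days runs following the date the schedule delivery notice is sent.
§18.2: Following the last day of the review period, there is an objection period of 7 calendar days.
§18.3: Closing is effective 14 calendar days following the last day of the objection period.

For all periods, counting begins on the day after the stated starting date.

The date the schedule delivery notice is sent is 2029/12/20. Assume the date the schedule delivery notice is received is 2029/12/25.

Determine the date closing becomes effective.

2030/01/15

The last day of the review period: 5 calendar days after 2029/12/20 is 2029/12/25.
Adding 7 calendar days to 2029/12/25 gives 2030/01/01, which is the last day of the objection period.
The date closing becomes effective: 14 calendar days after 2030/01/01 is 2030/01/15.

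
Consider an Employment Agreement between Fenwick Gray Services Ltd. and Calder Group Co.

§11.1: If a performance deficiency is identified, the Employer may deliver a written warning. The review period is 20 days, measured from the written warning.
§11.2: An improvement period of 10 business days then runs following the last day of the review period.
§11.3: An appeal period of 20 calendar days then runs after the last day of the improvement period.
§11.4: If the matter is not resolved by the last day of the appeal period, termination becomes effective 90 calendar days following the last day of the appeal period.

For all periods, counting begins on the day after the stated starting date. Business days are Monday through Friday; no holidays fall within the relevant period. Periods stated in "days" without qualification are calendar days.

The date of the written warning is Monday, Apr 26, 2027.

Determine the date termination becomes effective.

Sep 15, 2027

The last day of the review period: 20 calendar days after Apr 26, 2027 is May 16, 2027.
The last day of the improvement period: 10 business days after Sunday, May 16, 2027, skipping weekends — May 17, May 18, May 19, May 20, May 21, May 24, May 25, May 26, May 27, May 28 — lands on Friday, May 28, 2027.
The last day of the appeal period: 20 calendar days after May 28, 2027 is Jun 17, 2027.
Adding 90 calendar days to Jun 17, 2027 gives Sep 15, 2027, which is the date termination becomes effective.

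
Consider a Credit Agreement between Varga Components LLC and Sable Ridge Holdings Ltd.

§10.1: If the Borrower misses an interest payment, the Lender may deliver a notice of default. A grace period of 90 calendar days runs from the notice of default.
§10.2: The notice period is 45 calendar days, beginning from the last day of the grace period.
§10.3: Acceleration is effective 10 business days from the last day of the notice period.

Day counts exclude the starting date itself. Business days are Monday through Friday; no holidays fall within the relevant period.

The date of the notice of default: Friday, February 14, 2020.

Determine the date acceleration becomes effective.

July 10, 2020

Adding 90 calendar days to February 14, 2020 gives May 14, 2020, which is the last day of the grace period.
The last day of the notice period: 45 calendar days after May 14, 2020 is June 28, 2020.
From Sunday, June 28, 2020, 10 business days (Jun 29, Jun 30, Jul 1, Jul 2, Jul 3, Jul 6, Jul 7, Jul 8, Jul 9, Jul 10, skipping weekends) brings us to Friday, July 10, 2020, which is the date acceleration becomes effective.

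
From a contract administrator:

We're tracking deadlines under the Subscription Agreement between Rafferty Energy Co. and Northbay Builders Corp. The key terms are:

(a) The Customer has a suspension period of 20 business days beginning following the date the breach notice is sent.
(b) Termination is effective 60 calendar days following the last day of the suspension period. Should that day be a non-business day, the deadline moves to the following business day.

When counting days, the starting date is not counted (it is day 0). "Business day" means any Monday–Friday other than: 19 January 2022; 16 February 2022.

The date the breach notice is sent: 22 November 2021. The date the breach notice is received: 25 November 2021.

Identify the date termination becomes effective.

The last day of the suspension period: counting 20 business days from Monday, 22 November 2021 (Nov 23, Nov 24, Nov 25, Nov 26, …, Dec 16, Dec 17, Dec 20, skipping weekends) reaches Monday, 20 December 2021.
The date termination becomes effective: 60 calendar days after 20 December 2021 is 18 February 2022. 18 February 2022 is a Friday and is not a listed holiday, so no roll-forward applies.

18 February 2022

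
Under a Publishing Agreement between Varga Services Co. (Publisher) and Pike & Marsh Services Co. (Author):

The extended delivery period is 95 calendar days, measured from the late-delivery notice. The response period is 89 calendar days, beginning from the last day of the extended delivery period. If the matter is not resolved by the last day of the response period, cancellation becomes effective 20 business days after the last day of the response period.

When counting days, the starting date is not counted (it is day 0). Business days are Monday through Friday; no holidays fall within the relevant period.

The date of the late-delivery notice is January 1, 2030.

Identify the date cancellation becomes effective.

August 1, 2030

The last day of the extended delivery period: 95 calendar days after January 1, 2030 is April 6, 2030.
Adding 89 calendar days to April 6, 2030 gives July 4, 2030, which is the last day of the response period.
The date cancellation becomes effective: 20 business days after Thursday, July 4, 2030, skipping weekends — Jul 5, Jul 8, Jul 9, Jul 10, …, Jul 30, Jul 31, Aug 1 — lands on Thursday, August 1, 2030.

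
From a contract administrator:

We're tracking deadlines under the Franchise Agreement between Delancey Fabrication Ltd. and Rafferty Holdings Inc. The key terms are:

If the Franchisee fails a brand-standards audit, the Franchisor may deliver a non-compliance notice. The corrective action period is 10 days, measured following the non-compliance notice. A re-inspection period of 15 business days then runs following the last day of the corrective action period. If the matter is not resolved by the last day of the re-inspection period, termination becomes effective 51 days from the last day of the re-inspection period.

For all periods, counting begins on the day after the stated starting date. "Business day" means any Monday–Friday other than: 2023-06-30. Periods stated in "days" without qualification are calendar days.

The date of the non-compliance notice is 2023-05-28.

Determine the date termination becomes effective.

The last day of the corrective action period: 10 calendar days after 2023-05-28 is 2023-06-07.
The last day of the re-inspection period: 15 business days after Wednesday, 2023-06-07, skipping weekends — Jun 8, Jun 9, Jun 12, Jun 13, …, Jun 26, Jun 27, Jun 28 — lands on Wednesday, 2023-06-28.
Adding 51 calendar days to 2023-06-28 gives 2023-08-18, which is the date termination becomes effective.

2023-08-18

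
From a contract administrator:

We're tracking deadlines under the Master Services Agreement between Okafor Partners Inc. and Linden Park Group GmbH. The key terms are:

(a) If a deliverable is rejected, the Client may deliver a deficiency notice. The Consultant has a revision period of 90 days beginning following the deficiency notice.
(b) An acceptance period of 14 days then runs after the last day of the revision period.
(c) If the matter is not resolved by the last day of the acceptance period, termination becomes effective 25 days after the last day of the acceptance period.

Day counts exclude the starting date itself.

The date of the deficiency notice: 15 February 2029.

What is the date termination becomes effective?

24 June 2029

The last day of the revision period: 90 calendar days after 15 February 2029 is 16 May 2029.
The last day of the acceptance period: 14 calendar days after 16 May 2029 is 30 May 2029.
The date termination becomes effective: 25 calendar days after 30 May 2029 is 24 June 2029.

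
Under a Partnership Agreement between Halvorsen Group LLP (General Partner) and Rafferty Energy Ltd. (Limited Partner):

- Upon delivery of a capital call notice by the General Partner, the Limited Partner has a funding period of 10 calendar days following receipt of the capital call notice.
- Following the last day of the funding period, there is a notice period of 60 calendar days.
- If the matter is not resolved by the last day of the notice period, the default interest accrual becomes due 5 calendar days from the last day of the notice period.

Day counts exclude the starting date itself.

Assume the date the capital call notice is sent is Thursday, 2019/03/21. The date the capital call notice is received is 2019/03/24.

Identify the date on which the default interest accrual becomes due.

Adding 10 calendar days to 2019/03/24 gives 2019/04/03, which is the last day of the funding period.
Adding 60 calendar days to 2019/04/03 gives 2019/06/02, which is the last day of the notice period.
Adding 5 calendar days to 2019/06/02 gives 2019/06/07, which is the date on which the default interest accrual becomes due.

2019/06/07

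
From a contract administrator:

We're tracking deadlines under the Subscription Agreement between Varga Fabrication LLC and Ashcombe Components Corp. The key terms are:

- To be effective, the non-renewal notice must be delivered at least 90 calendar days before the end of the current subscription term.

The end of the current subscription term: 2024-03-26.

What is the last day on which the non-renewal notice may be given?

2024-03-26 minus 90 days is 2023-12-27.

2023-12-27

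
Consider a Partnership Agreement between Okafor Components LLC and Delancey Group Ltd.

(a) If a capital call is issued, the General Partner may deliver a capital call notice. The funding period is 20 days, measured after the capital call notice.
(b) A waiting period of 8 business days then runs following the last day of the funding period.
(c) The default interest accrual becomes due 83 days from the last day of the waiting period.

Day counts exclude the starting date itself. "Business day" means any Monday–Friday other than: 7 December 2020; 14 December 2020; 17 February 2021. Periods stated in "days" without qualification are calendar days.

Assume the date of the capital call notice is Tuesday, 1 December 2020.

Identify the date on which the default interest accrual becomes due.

The last day of the funding period: 1 December 2020 + 20 days = 21 December 2020.
From Monday, 21 December 2020, 8 business days (Dec 22, Dec 23, Dec 24, Dec 25, Dec 28, Dec 29, Dec 30, Dec 31, skipping weekends) brings us to Thursday, 31 December 2020, which is the last day of the waiting period.
The date on which the default interest accrual becomes due: 31 December 2020 + 83 days = 24 March 2021.

24 March 2021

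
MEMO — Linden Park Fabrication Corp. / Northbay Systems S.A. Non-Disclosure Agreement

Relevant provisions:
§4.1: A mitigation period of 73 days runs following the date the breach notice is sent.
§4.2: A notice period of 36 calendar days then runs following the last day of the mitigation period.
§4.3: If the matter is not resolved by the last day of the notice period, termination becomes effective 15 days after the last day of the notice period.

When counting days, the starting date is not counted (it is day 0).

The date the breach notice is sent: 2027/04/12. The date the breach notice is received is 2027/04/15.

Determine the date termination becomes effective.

2027/08/14

The last day of the mitigation period: 2027/04/12 + 73 days = 2027/06/24.
The last day of the notice period: 2027/06/24 + 36 days = 2027/07/30.
The date termination becomes effective: 15 calendar days after 2027/07/30 is 2027/08/14.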